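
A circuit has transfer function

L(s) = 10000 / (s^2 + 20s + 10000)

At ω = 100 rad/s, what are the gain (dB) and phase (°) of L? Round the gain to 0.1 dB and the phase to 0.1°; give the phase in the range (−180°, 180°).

14.0 dB, -90.0°

At s = jω = j100:
quadratic: (j100)² + 20·j100 + 10000 = 0 + j2000 → |·| ≈ 2000, ∠ ≈ 90.00°
|L| = 10000 / 2000 ≈ 5
Gain = 20 log₁₀(5) ≈ 13.98 dB
∠L = 0.00° − 90.00° = -90.00°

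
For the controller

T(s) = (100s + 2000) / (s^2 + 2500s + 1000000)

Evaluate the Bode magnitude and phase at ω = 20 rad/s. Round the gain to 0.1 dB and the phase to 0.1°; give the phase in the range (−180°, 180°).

-51.0 dB, 42.1°

Substitute s = j20:
Numerator: 100(j20) + 2000 = 2000 + j2000
Denominator: (j20)^2 + 2500(j20) + 1000000 = 999600 + j50000
|N| = √(2000² + 2000²) ≈ 2828.4, ∠N ≈ 45.00°
|D| = √(999600² + 50000²) ≈ 1.0008e+06, ∠D ≈ 2.86°
|T| = 2828.4 / 1.0008e+06 ≈ 0.0028261
Gain = 20 log₁₀(0.0028261) ≈ -50.98 dB
∠T = 45.00° − 2.86° = 42.14°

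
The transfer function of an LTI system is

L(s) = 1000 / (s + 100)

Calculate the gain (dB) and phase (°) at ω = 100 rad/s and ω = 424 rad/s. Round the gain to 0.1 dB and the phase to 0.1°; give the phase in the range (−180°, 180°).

ω = 100: 17.0 dB, -45.0°; ω = 424: 7.2 dB, -76.7°

At s = jω = j100:
pole (s+100): 100 + j100 → |·| = √(100²+100²) = √20000 ≈ 141.42, ∠ = arctan(100/100) ≈ 45.00°
|L| = 1000 / 141.42 ≈ 7.0711
Gain = 20 log₁₀(7.0711) ≈ 16.99 dB
∠L = 0.00° − 45.00° = -45.00°

At s = jω = j424:
pole (s+100): 100 + j424 → |·| = √(100²+424²) = √189776 ≈ 435.63, ∠ = arctan(424/100) ≈ 76.73°
|L| = 1000 / 435.63 ≈ 2.2955
Gain = 20 log₁₀(2.2955) ≈ 7.22 dB
∠L = 0.00° − 76.73° = -76.73°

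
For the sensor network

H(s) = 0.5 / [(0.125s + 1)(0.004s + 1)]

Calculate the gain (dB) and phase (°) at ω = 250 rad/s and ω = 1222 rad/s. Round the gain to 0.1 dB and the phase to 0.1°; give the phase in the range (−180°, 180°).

ω = 250: -38.9 dB, -133.2°; ω = 1222: -63.7 dB, -168.1°

At ω = 250 rad/s:
pole (1 + j250·0.125) = 1 + j31.25 → |·| ≈ 31.266, ∠ ≈ 88.17°
pole (1 + j250·0.004) = 1 + j1 → |·| ≈ 1.4142, ∠ ≈ 45.00°
|H| = 0.5 · 1 / (31.266 · 1.4142) ≈ 0.011308
Gain = 20 log₁₀(0.011308) ≈ -38.93 dB
∠H = (0°) − (88.17° + 45.00°) = -133.17°

At ω = 1222 rad/s:
pole (1 + j1222·0.125) = 1 + j152.75 → |·| ≈ 152.75, ∠ ≈ 89.62°
pole (1 + j1222·0.004) = 1 + j4.888 → |·| ≈ 4.9892, ∠ ≈ 78.44°
|H| = 0.5 · 1 / (152.75 · 4.9892) ≈ 0.00065608
Gain = 20 log₁₀(0.00065608) ≈ -63.66 dB
∠H = (0°) − (89.62° + 78.44°) = -168.06°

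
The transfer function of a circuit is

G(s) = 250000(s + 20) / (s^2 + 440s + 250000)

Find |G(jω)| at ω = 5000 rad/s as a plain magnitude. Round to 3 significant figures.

50.3

At s = jω = j5000:
zero (s+20): 20 + j5000 → |·| = √(20²+5000²) = √25000400 ≈ 5000, ∠ = arctan(5000/20) ≈ 89.77°
quadratic: (j5000)² + 440·j5000 + 250000 = -24750000 + j2200000 → |·| ≈ 2.4848e+07, ∠ ≈ 174.92°
|G| = 250000 · 5000 / 2.4848e+07 ≈ 50.306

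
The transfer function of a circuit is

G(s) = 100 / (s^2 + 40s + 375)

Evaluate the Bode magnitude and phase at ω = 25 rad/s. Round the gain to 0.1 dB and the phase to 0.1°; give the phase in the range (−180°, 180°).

Substitute s = j25:
Numerator: 100 = 100 + j0
Denominator: (j25)^2 + 40(j25) + 375 = -250 + j1000
|N| = √(100² + 0²) ≈ 100, ∠N ≈ 0.00°
|D| = √(250² + 1000²) ≈ 1030.8, ∠D ≈ 104.04°
|G| = 100 / 1030.8 ≈ 0.097012
Gain = 20 log₁₀(0.097012) ≈ -20.26 dB
∠G = 0.00° − 104.04° = -104.04°

-20.3 dB, -104.0°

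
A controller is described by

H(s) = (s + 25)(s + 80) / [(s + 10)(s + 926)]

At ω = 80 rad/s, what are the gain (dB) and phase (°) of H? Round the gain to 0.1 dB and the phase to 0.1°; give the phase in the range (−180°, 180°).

-18.0 dB, 29.8°

At s = jω = j80:
zero (s+25): 25 + j80 → |·| = √(25²+80²) = √7025 ≈ 83.815, ∠ = arctan(80/25) ≈ 72.65°
zero (s+80): 80 + j80 → |·| = √(80²+80²) = √12800 ≈ 113.14, ∠ = arctan(80/80) ≈ 45.00°
pole (s+10): 10 + j80 → |·| = √(10²+80²) = √6500 ≈ 80.623, ∠ = arctan(80/10) ≈ 82.87°
pole (s+926): 926 + j80 → |·| = √(926²+80²) = √863876 ≈ 929.45, ∠ = arctan(80/926) ≈ 4.94°
|H| = 1 · 9482.8 / 74935 ≈ 0.12655
Gain = 20 log₁₀(0.12655) ≈ -17.95 dB
∠H = 117.65° − 87.81° = 29.84°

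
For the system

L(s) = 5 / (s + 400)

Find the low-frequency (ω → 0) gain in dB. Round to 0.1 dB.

L(0) = 5 / (400) = 0.0125
20 log₁₀(0.0125) ≈ -38.06 dB

-38.1 dB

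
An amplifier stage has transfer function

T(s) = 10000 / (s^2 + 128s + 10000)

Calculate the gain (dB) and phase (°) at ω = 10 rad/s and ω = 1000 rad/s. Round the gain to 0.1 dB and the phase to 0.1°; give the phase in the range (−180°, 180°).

ω = 10: 0.0 dB, -7.4°; ω = 1000: -40.0 dB, -172.6°

At s = jω = j10:
quadratic: (j10)² + 128·j10 + 10000 = 9900 + j1280 → |·| ≈ 9982.4, ∠ ≈ 7.37°
|T| = 10000 / 9982.4 ≈ 1.0018
Gain = 20 log₁₀(1.0018) ≈ 0.02 dB
∠T = 0.00° − 7.37° = -7.37°

At s = jω = j1000:
quadratic: (j1000)² + 128·j1000 + 10000 = -990000 + j128000 → |·| ≈ 9.9824e+05, ∠ ≈ 172.63°
|T| = 10000 / 9.9824e+05 ≈ 0.010018
Gain = 20 log₁₀(0.010018) ≈ -39.98 dB
∠T = 0.00° − 172.63° = -172.63°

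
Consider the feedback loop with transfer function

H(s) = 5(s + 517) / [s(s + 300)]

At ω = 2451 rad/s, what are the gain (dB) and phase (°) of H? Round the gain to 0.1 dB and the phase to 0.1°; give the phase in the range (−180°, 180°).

-53.7 dB, -94.9°

At s = jω = j2451:
zero (s+517): 517 + j2451 → |·| = √(517²+2451²) = √6274690 ≈ 2504.9, ∠ = arctan(2451/517) ≈ 78.09°
pole (s+300): 300 + j2451 → |·| = √(300²+2451²) = √6097401 ≈ 2469.3, ∠ = arctan(2451/300) ≈ 83.02°
pole at origin: |s| = 2451, ∠ = 90.00° (in denominator)
|H| = 5 · 2504.9 / 6.0523e+06 ≈ 0.0020694
Gain = 20 log₁₀(0.0020694) ≈ -53.68 dB
∠H = 78.09° − 173.02° = -94.93°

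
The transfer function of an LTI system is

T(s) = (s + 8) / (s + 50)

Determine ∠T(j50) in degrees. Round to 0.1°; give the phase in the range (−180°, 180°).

Substitute s = j50:
Numerator: (j50) + 8 = 8 + j50
Denominator: (j50) + 50 = 50 + j50
|N| = √(8² + 50²) ≈ 50.636, ∠N ≈ 80.91°
|D| = √(50² + 50²) ≈ 70.711, ∠D ≈ 45.00°
∠T = 80.91° − 45.00° = 35.91°

35.9°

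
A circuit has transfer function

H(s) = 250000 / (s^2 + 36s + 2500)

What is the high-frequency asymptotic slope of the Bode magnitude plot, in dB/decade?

Each pole contributes −20 dB/decade at high frequency; each zero contributes +20 dB/decade.
Net: 0 zero(s) − 2 pole(s) → -40 dB/decade.

-40 dB/decade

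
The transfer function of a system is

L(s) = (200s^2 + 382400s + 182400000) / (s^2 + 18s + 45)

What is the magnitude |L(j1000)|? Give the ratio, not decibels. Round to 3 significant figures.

383

Substitute s = j1000:
Numerator: 200(j1000)^2 + 382400(j1000) + 182400000 = -17600000 + j382400000
Denominator: (j1000)^2 + 18(j1000) + 45 = -999955 + j18000
|N| = √(17600000² + 382400000²) ≈ 3.828e+08, ∠N ≈ 92.64°
|D| = √(999955² + 18000²) ≈ 1.0001e+06, ∠D ≈ 178.97°
|L| = 3.828e+08 / 1.0001e+06 ≈ 382.76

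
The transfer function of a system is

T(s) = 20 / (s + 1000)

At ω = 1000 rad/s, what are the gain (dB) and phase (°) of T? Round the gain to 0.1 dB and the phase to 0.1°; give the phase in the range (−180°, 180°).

At s = jω = j1000:
pole (s+1000): 1000 + j1000 → |·| = √(1000²+1000²) = √2000000 ≈ 1414.2, ∠ = arctan(1000/1000) ≈ 45.00°
|T| = 20 / 1414.2 ≈ 0.014142
Gain = 20 log₁₀(0.014142) ≈ -36.99 dB
∠T = 0.00° − 45.00° = -45.00°

-37.0 dB, -45.0°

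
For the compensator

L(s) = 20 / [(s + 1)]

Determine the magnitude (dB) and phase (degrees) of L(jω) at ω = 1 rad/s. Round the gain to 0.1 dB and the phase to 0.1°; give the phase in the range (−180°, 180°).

23.0 dB, -45.0°

At ω = 1 rad/s:
pole (1 + j1·1) = 1 + j1 → |·| ≈ 1.4142, ∠ ≈ 45.00°
|L| = 20 · 1 / (1.4142) ≈ 14.142
Gain = 20 log₁₀(14.142) ≈ 23.01 dB
∠L = (0°) − (45.00°) = -45.00°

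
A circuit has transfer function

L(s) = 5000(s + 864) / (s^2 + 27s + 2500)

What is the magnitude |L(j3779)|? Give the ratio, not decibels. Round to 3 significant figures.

1.36

At s = jω = j3779:
zero (s+864): 864 + j3779 → |·| = √(864²+3779²) = √15027337 ≈ 3876.5, ∠ = arctan(3779/864) ≈ 77.12°
quadratic: (j3779)² + 27·j3779 + 2500 = -14278341 + j102033 → |·| ≈ 1.4279e+07, ∠ ≈ 179.59°
|L| = 5000 · 3876.5 / 1.4279e+07 ≈ 1.3574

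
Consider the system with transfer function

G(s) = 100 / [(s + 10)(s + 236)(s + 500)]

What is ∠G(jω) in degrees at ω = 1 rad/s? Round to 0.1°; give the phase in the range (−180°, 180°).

At s = jω = j1:
pole (s+10): 10 + j1 → |·| = √(10²+1²) = √101 ≈ 10.05, ∠ = arctan(1/10) ≈ 5.71°
pole (s+236): 236 + j1 → |·| = √(236²+1²) = √55697 ≈ 236, ∠ = arctan(1/236) ≈ 0.24°
pole (s+500): 500 + j1 → |·| = √(500²+1²) = √250001 ≈ 500, ∠ = arctan(1/500) ≈ 0.11°
∠G = 0.00° − 6.06° = -6.06°

-6.1°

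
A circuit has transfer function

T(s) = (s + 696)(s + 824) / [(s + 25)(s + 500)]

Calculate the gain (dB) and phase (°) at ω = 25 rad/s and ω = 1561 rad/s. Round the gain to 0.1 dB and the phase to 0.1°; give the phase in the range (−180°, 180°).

ω = 25: 30.2 dB, -44.1°; ω = 1561: 1.4 dB, -33.2°

At s = jω = j25:
zero (s+696): 696 + j25 → |·| = √(696²+25²) = √485041 ≈ 696.45, ∠ = arctan(25/696) ≈ 2.06°
zero (s+824): 824 + j25 → |·| = √(824²+25²) = √679601 ≈ 824.38, ∠ = arctan(25/824) ≈ 1.74°
pole (s+25): 25 + j25 → |·| = √(25²+25²) = √1250 ≈ 35.355, ∠ = arctan(25/25) ≈ 45.00°
pole (s+500): 500 + j25 → |·| = √(500²+25²) = √250625 ≈ 500.62, ∠ = arctan(25/500) ≈ 2.86°
|T| = 1 · 5.7414e+05 / 17699 ≈ 32.439
Gain = 20 log₁₀(32.439) ≈ 30.22 dB
∠T = 3.80° − 47.86° = -44.06°

At s = jω = j1561:
zero (s+696): 696 + j1561 → |·| = √(696²+1561²) = √2921137 ≈ 1709.1, ∠ = arctan(1561/696) ≈ 65.97°
zero (s+824): 824 + j1561 → |·| = √(824²+1561²) = √3115697 ≈ 1765.1, ∠ = arctan(1561/824) ≈ 62.17°
pole (s+25): 25 + j1561 → |·| = √(25²+1561²) = √2437346 ≈ 1561.2, ∠ = arctan(1561/25) ≈ 89.08°
pole (s+500): 500 + j1561 → |·| = √(500²+1561²) = √2686721 ≈ 1639.1, ∠ = arctan(1561/500) ≈ 72.24°
|T| = 1 · 3.0167e+06 / 2.559e+06 ≈ 1.1789
Gain = 20 log₁₀(1.1789) ≈ 1.43 dB
∠T = 128.14° − 161.32° = -33.18°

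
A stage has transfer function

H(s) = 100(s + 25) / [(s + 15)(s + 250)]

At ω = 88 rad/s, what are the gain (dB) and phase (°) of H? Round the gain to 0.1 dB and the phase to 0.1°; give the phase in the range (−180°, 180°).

-8.3 dB, -25.6°

At s = jω = j88:
zero (s+25): 25 + j88 → |·| = √(25²+88²) = √8369 ≈ 91.482, ∠ = arctan(88/25) ≈ 74.14°
pole (s+15): 15 + j88 → |·| = √(15²+88²) = √7969 ≈ 89.269, ∠ = arctan(88/15) ≈ 80.33°
pole (s+250): 250 + j88 → |·| = √(250²+88²) = √70244 ≈ 265.04, ∠ = arctan(88/250) ≈ 19.39°
|H| = 100 · 91.482 / 23660 ≈ 0.38665
Gain = 20 log₁₀(0.38665) ≈ -8.25 dB
∠H = 74.14° − 99.72° = -25.58°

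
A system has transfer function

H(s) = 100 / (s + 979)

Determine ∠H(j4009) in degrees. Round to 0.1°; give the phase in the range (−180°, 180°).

-76.3°

At s = jω = j4009:
pole (s+979): 979 + j4009 → |·| = √(979²+4009²) = √17030522 ≈ 4126.8, ∠ = arctan(4009/979) ≈ 76.28°
∠H = 0.00° − 76.28° = -76.28°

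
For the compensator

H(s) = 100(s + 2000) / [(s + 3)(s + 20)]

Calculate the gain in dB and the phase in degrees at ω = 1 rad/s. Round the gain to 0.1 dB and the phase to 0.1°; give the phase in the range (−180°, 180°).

70.0 dB, -21.3°

At s = jω = j1:
zero (s+2000): 2000 + j1 → |·| = √(2000²+1²) = √4000001 ≈ 2000, ∠ = arctan(1/2000) ≈ 0.03°
pole (s+3): 3 + j1 → |·| = √(3²+1²) = √10 ≈ 3.1623, ∠ = arctan(1/3) ≈ 18.43°
pole (s+20): 20 + j1 → |·| = √(20²+1²) = √401 ≈ 20.025, ∠ = arctan(1/20) ≈ 2.86°
|H| = 100 · 2000 / 63.325 ≈ 3158.3
Gain = 20 log₁₀(3158.3) ≈ 69.99 dB
∠H = 0.03° − 21.29° = -21.26°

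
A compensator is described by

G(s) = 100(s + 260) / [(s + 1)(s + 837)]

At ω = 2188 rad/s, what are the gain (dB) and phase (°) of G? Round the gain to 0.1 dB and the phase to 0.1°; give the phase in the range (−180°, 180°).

-27.3 dB, -75.8°

At s = jω = j2188:
zero (s+260): 260 + j2188 → |·| = √(260²+2188²) = √4854944 ≈ 2203.4, ∠ = arctan(2188/260) ≈ 83.22°
pole (s+1): 1 + j2188 → |·| = √(1²+2188²) = √4787345 ≈ 2188, ∠ = arctan(2188/1) ≈ 89.97°
pole (s+837): 837 + j2188 → |·| = √(837²+2188²) = √5487913 ≈ 2342.6, ∠ = arctan(2188/837) ≈ 69.07°
|G| = 100 · 2203.4 / 5.1256e+06 ≈ 0.042988
Gain = 20 log₁₀(0.042988) ≈ -27.33 dB
∠G = 83.22° − 159.04° = -75.82°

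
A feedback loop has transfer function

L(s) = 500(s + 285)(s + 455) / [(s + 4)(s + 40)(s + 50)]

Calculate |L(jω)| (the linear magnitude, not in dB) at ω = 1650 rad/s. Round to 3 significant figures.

0.319

At s = jω = j1650:
zero (s+285): 285 + j1650 → |·| = √(285²+1650²) = √2803725 ≈ 1674.4, ∠ = arctan(1650/285) ≈ 80.20°
zero (s+455): 455 + j1650 → |·| = √(455²+1650²) = √2929525 ≈ 1711.6, ∠ = arctan(1650/455) ≈ 74.58°
pole (s+4): 4 + j1650 → |·| = √(4²+1650²) = √2722516 ≈ 1650, ∠ = arctan(1650/4) ≈ 89.86°
pole (s+40): 40 + j1650 → |·| = √(40²+1650²) = √2724100 ≈ 1650.5, ∠ = arctan(1650/40) ≈ 88.61°
pole (s+50): 50 + j1650 → |·| = √(50²+1650²) = √2725000 ≈ 1650.8, ∠ = arctan(1650/50) ≈ 88.26°
|L| = 500 · 2.8659e+06 / 4.4957e+09 ≈ 0.31874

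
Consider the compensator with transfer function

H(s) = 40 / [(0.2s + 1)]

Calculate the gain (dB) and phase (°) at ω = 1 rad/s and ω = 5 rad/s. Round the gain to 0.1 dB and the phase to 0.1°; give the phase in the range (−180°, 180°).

At ω = 1 rad/s:
pole (1 + j1·0.2) = 1 + j0.2 → |·| ≈ 1.0198, ∠ ≈ 11.31°
|H| = 40 · 1 / (1.0198) ≈ 39.223
Gain = 20 log₁₀(39.223) ≈ 31.87 dB
∠H = (0°) − (11.31°) = -11.31°

At ω = 5 rad/s:
pole (1 + j5·0.2) = 1 + j1 → |·| ≈ 1.4142, ∠ ≈ 45.00°
|H| = 40 · 1 / (1.4142) ≈ 28.285
Gain = 20 log₁₀(28.285) ≈ 29.03 dB
∠H = (0°) − (45.00°) = -45.00°

ω = 1: 31.9 dB, -11.3°; ω = 5: 29.0 dB, -45.0°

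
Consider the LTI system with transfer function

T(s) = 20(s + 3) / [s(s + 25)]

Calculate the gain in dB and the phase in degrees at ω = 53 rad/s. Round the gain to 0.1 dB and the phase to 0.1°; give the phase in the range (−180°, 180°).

-9.3 dB, -68.0°

At s = jω = j53:
zero (s+3): 3 + j53 → |·| = √(3²+53²) = √2818 ≈ 53.085, ∠ = arctan(53/3) ≈ 86.76°
pole (s+25): 25 + j53 → |·| = √(25²+53²) = √3434 ≈ 58.6, ∠ = arctan(53/25) ≈ 64.75°
pole at origin: |s| = 53, ∠ = 90.00° (in denominator)
|T| = 20 · 53.085 / 3105.8 ≈ 0.34184
Gain = 20 log₁₀(0.34184) ≈ -9.32 dB
∠T = 86.76° − 154.75° = -67.99°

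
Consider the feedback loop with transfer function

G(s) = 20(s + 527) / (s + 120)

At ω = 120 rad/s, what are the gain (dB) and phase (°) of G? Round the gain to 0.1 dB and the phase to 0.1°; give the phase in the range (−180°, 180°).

36.1 dB, -32.2°

At s = jω = j120:
zero (s+527): 527 + j120 → |·| = √(527²+120²) = √292129 ≈ 540.49, ∠ = arctan(120/527) ≈ 12.83°
pole (s+120): 120 + j120 → |·| = √(120²+120²) = √28800 ≈ 169.71, ∠ = arctan(120/120) ≈ 45.00°
|G| = 20 · 540.49 / 169.71 ≈ 63.696
Gain = 20 log₁₀(63.696) ≈ 36.08 dB
∠G = 12.83° − 45.00° = -32.17°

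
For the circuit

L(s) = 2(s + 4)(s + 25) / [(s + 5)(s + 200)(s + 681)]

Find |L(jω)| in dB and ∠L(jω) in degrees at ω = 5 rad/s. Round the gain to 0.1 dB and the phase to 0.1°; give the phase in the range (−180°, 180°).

-69.4 dB, 15.8°

At s = jω = j5:
zero (s+4): 4 + j5 → |·| = √(4²+5²) = √41 ≈ 6.4031, ∠ = arctan(5/4) ≈ 51.34°
zero (s+25): 25 + j5 → |·| = √(25²+5²) = √650 ≈ 25.495, ∠ = arctan(5/25) ≈ 11.31°
pole (s+5): 5 + j5 → |·| = √(5²+5²) = √50 ≈ 7.0711, ∠ = arctan(5/5) ≈ 45.00°
pole (s+200): 200 + j5 → |·| = √(200²+5²) = √40025 ≈ 200.06, ∠ = arctan(5/200) ≈ 1.43°
pole (s+681): 681 + j5 → |·| = √(681²+5²) = √463786 ≈ 681.02, ∠ = arctan(5/681) ≈ 0.42°
|L| = 2 · 163.25 / 9.634e+05 ≈ 0.0003389
Gain = 20 log₁₀(0.0003389) ≈ -69.40 dB
∠L = 62.65° − 46.85° = 15.80°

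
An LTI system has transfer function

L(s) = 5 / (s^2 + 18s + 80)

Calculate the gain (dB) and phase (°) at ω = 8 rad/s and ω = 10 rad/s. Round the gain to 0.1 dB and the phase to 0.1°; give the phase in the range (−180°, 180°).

Substitute s = j8:
Numerator: 5 = 5 + j0
Denominator: (j8)^2 + 18(j8) + 80 = 16 + j144
|N| = √(5² + 0²) ≈ 5, ∠N ≈ 0.00°
|D| = √(16² + 144²) ≈ 144.89, ∠D ≈ 83.66°
|L| = 5 / 144.89 ≈ 0.034509
Gain = 20 log₁₀(0.034509) ≈ -29.24 dB
∠L = 0.00° − 83.66° = -83.66°

Substitute s = j10:
Numerator: 5 = 5 + j0
Denominator: (j10)^2 + 18(j10) + 80 = -20 + j180
|N| = √(5² + 0²) ≈ 5, ∠N ≈ 0.00°
|D| = √(20² + 180²) ≈ 181.11, ∠D ≈ 96.34°
|L| = 5 / 181.11 ≈ 0.027608
Gain = 20 log₁₀(0.027608) ≈ -31.18 dB
∠L = 0.00° − 96.34° = -96.34°

ω = 8: -29.2 dB, -83.7°; ω = 10: -31.2 dB, -96.3°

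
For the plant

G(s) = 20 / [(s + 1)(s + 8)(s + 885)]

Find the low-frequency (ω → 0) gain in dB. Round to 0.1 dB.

G(0) = 20 / (1·8·885) ≈ 0.0028249
20 log₁₀(0.0028249) ≈ -50.98 dB

-51.0 dB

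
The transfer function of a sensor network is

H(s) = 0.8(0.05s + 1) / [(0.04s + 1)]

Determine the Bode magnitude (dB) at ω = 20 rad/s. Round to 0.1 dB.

-1.1 dB

At ω = 20 rad/s:
zero (1 + j20·0.05) = 1 + j1 → |·| ≈ 1.4142, ∠ ≈ 45.00°
pole (1 + j20·0.04) = 1 + j0.8 → |·| ≈ 1.2806, ∠ ≈ 38.66°
|H| = 0.8 · 1.4142 / (1.2806) ≈ 0.88346
Gain = 20 log₁₀(0.88346) ≈ -1.08 dB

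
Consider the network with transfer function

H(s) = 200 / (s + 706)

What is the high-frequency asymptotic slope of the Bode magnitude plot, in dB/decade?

-20 dB/decade

Each pole contributes −20 dB/decade at high frequency; each zero contributes +20 dB/decade.
Net: 0 zero(s) − 1 pole(s) → -20 dB/decade.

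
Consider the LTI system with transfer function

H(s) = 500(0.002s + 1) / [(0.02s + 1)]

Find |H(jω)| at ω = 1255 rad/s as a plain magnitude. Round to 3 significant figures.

At ω = 1255 rad/s:
zero (1 + j1255·0.002) = 1 + j2.51 → |·| ≈ 2.7019, ∠ ≈ 68.28°
pole (1 + j1255·0.02) = 1 + j25.1 → |·| ≈ 25.12, ∠ ≈ 87.72°
|H| = 500 · 2.7019 / (25.12) ≈ 53.78

53.8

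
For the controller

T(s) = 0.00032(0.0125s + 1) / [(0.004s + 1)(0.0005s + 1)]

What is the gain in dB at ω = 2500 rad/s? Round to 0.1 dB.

At ω = 2500 rad/s:
zero (1 + j2500·0.0125) = 1 + j31.25 → |·| ≈ 31.266, ∠ ≈ 88.17°
pole (1 + j2500·0.004) = 1 + j10 → |·| ≈ 10.05, ∠ ≈ 84.29°
pole (1 + j2500·0.0005) = 1 + j1.25 → |·| ≈ 1.6008, ∠ ≈ 51.34°
|T| = 0.00032 · 31.266 / (10.05 · 1.6008) ≈ 0.0006219
Gain = 20 log₁₀(0.0006219) ≈ -64.13 dB

-64.1 dB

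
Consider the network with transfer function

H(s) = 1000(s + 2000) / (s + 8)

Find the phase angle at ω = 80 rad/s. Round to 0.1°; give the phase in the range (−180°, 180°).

-82.0°

At s = jω = j80:
zero (s+2000): 2000 + j80 → |·| = √(2000²+80²) = √4006400 ≈ 2001.6, ∠ = arctan(80/2000) ≈ 2.29°
pole (s+8): 8 + j80 → |·| = √(8²+80²) = √6464 ≈ 80.399, ∠ = arctan(80/8) ≈ 84.29°
∠H = 2.29° − 84.29° = -82.00°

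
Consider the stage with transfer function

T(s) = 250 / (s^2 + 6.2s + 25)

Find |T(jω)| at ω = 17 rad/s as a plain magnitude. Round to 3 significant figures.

0.879

At s = jω = j17:
quadratic: (j17)² + 6.2·j17 + 25 = -264 + j105.4 → |·| ≈ 284.26, ∠ ≈ 158.24°
|T| = 250 / 284.26 ≈ 0.87948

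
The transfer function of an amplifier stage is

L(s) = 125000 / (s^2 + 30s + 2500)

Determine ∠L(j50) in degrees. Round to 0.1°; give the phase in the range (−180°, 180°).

At s = jω = j50:
quadratic: (j50)² + 30·j50 + 2500 = 0 + j1500 → |·| ≈ 1500, ∠ ≈ 90.00°
∠L = 0.00° − 90.00° = -90.00°

-90.0°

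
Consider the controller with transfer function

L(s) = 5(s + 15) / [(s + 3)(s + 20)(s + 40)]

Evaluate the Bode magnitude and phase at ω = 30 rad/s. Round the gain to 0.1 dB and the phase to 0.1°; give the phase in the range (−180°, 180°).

-50.2 dB, -114.0°

At s = jω = j30:
zero (s+15): 15 + j30 → |·| = √(15²+30²) = √1125 ≈ 33.541, ∠ = arctan(30/15) ≈ 63.43°
pole (s+3): 3 + j30 → |·| = √(3²+30²) = √909 ≈ 30.15, ∠ = arctan(30/3) ≈ 84.29°
pole (s+20): 20 + j30 → |·| = √(20²+30²) = √1300 ≈ 36.056, ∠ = arctan(30/20) ≈ 56.31°
pole (s+40): 40 + j30 → |·| = √(40²+30²) = √2500 ≈ 50, ∠ = arctan(30/40) ≈ 36.87°
|L| = 5 · 33.541 / 54354 ≈ 0.0030854
Gain = 20 log₁₀(0.0030854) ≈ -50.21 dB
∠L = 63.43° − 177.47° = -114.04°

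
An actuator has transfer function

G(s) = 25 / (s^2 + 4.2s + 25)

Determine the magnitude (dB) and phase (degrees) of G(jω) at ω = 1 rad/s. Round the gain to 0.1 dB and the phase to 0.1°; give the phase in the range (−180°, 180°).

0.2 dB, -9.9°

At s = jω = j1:
quadratic: (j1)² + 4.2·j1 + 25 = 24 + j4.2 → |·| ≈ 24.365, ∠ ≈ 9.93°
|G| = 25 / 24.365 ≈ 1.0261
Gain = 20 log₁₀(1.0261) ≈ 0.22 dB
∠G = 0.00° − 9.93° = -9.93°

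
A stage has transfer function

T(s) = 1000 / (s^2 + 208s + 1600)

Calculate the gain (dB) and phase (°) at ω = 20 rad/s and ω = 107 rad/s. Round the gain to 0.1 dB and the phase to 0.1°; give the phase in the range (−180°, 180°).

ω = 20: -12.7 dB, -73.9°; ω = 107: -27.7 dB, -113.9°

Substitute s = j20:
Numerator: 1000 = 1000 + j0
Denominator: (j20)^2 + 208(j20) + 1600 = 1200 + j4160
|N| = √(1000² + 0²) ≈ 1000, ∠N ≈ 0.00°
|D| = √(1200² + 4160²) ≈ 4329.6, ∠D ≈ 73.91°
|T| = 1000 / 4329.6 ≈ 0.23097
Gain = 20 log₁₀(0.23097) ≈ -12.73 dB
∠T = 0.00° − 73.91° = -73.91°

Substitute s = j107:
Numerator: 1000 = 1000 + j0
Denominator: (j107)^2 + 208(j107) + 1600 = -9849 + j22256
|N| = √(1000² + 0²) ≈ 1000, ∠N ≈ 0.00°
|D| = √(9849² + 22256²) ≈ 24338, ∠D ≈ 113.87°
|T| = 1000 / 24338 ≈ 0.041088
Gain = 20 log₁₀(0.041088) ≈ -27.73 dB
∠T = 0.00° − 113.87° = -113.87°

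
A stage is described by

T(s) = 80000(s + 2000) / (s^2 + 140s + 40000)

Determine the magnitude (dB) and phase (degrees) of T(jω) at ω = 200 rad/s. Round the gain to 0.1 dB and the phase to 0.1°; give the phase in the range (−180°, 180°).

75.2 dB, -84.3°

At s = jω = j200:
zero (s+2000): 2000 + j200 → |·| = √(2000²+200²) = √4040000 ≈ 2010, ∠ = arctan(200/2000) ≈ 5.71°
quadratic: (j200)² + 140·j200 + 40000 = 0 + j28000 → |·| ≈ 28000, ∠ ≈ 90.00°
|T| = 80000 · 2010 / 28000 ≈ 5742.9
Gain = 20 log₁₀(5742.9) ≈ 75.18 dB
∠T = 5.71° − 90.00° = -84.29°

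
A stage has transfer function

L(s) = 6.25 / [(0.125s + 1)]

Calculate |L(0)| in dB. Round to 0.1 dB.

15.9 dB

L(0) = 6.25 · 1 / 1 = 6.25
20 log₁₀(6.25) ≈ 15.92 dB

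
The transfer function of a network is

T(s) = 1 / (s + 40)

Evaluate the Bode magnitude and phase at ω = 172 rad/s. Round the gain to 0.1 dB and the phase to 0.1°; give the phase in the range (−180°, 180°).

-44.9 dB, -76.9°

Substitute s = j172:
Numerator: 1 = 1 + j0
Denominator: (j172) + 40 = 40 + j172
|N| = √(1² + 0²) ≈ 1, ∠N ≈ 0.00°
|D| = √(40² + 172²) ≈ 176.59, ∠D ≈ 76.91°
|T| = 1 / 176.59 ≈ 0.0056628
Gain = 20 log₁₀(0.0056628) ≈ -44.94 dB
∠T = 0.00° − 76.91° = -76.91°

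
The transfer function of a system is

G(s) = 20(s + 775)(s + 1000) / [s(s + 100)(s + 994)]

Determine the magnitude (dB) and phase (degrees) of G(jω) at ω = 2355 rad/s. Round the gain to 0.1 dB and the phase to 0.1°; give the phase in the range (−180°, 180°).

-41.0 dB, -105.9°

At s = jω = j2355:
zero (s+775): 775 + j2355 → |·| = √(775²+2355²) = √6146650 ≈ 2479.2, ∠ = arctan(2355/775) ≈ 71.78°
zero (s+1000): 1000 + j2355 → |·| = √(1000²+2355²) = √6546025 ≈ 2558.5, ∠ = arctan(2355/1000) ≈ 66.99°
pole (s+100): 100 + j2355 → |·| = √(100²+2355²) = √5556025 ≈ 2357.1, ∠ = arctan(2355/100) ≈ 87.57°
pole (s+994): 994 + j2355 → |·| = √(994²+2355²) = √6534061 ≈ 2556.2, ∠ = arctan(2355/994) ≈ 67.12°
pole at origin: |s| = 2355, ∠ = 90.00° (in denominator)
|G| = 20 · 6.343e+06 / 1.4189e+10 ≈ 0.0089407
Gain = 20 log₁₀(0.0089407) ≈ -40.97 dB
∠G = 138.77° − 244.69° = -105.92°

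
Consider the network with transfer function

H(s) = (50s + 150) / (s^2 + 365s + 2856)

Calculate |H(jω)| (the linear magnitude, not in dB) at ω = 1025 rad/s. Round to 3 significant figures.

0.0461

Substitute s = j1025:
Numerator: 50(j1025) + 150 = 150 + j51250
Denominator: (j1025)^2 + 365(j1025) + 2856 = -1047769 + j374125
|N| = √(150² + 51250²) ≈ 51250, ∠N ≈ 89.83°
|D| = √(1047769² + 374125²) ≈ 1.1126e+06, ∠D ≈ 160.35°
|H| = 51250 / 1.1126e+06 ≈ 0.046063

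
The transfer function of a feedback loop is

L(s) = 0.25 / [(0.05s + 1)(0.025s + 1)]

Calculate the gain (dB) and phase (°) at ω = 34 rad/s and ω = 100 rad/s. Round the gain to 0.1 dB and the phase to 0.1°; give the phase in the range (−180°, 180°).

ω = 34: -20.3 dB, -99.9°; ω = 100: -34.8 dB, -146.9°

At ω = 34 rad/s:
pole (1 + j34·0.05) = 1 + j1.7 → |·| ≈ 1.9723, ∠ ≈ 59.53°
pole (1 + j34·0.025) = 1 + j0.85 → |·| ≈ 1.3124, ∠ ≈ 40.36°
|L| = 0.25 · 1 / (1.9723 · 1.3124) ≈ 0.096583
Gain = 20 log₁₀(0.096583) ≈ -20.30 dB
∠L = (0°) − (59.53° + 40.36°) = -99.89°

At ω = 100 rad/s:
pole (1 + j100·0.05) = 1 + j5 → |·| ≈ 5.099, ∠ ≈ 78.69°
pole (1 + j100·0.025) = 1 + j2.5 → |·| ≈ 2.6926, ∠ ≈ 68.20°
|L| = 0.25 · 1 / (5.099 · 2.6926) ≈ 0.018209
Gain = 20 log₁₀(0.018209) ≈ -34.79 dB
∠L = (0°) − (78.69° + 68.20°) = -146.89°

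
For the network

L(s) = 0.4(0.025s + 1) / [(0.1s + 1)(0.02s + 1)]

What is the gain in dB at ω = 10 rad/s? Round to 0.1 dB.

At ω = 10 rad/s:
zero (1 + j10·0.025) = 1 + j0.25 → |·| ≈ 1.0308, ∠ ≈ 14.04°
pole (1 + j10·0.1) = 1 + j1 → |·| ≈ 1.4142, ∠ ≈ 45.00°
pole (1 + j10·0.02) = 1 + j0.2 → |·| ≈ 1.0198, ∠ ≈ 11.31°
|L| = 0.4 · 1.0308 / (1.4142 · 1.0198) ≈ 0.2859
Gain = 20 log₁₀(0.2859) ≈ -10.88 dB

-10.9 dB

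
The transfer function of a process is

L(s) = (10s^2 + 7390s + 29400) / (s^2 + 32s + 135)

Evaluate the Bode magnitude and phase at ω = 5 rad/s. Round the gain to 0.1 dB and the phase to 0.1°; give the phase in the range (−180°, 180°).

47.7 dB, -3.8°

Substitute s = j5:
Numerator: 10(j5)^2 + 7390(j5) + 29400 = 29150 + j36950
Denominator: (j5)^2 + 32(j5) + 135 = 110 + j160
|N| = √(29150² + 36950²) ≈ 47064, ∠N ≈ 51.73°
|D| = √(110² + 160²) ≈ 194.16, ∠D ≈ 55.49°
|L| = 47064 / 194.16 ≈ 242.4
Gain = 20 log₁₀(242.4) ≈ 47.69 dB
∠L = 51.73° − 55.49° = -3.76°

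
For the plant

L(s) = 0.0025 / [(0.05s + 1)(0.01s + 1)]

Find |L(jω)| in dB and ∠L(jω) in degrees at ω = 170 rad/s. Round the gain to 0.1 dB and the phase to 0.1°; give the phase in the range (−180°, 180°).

At ω = 170 rad/s:
pole (1 + j170·0.05) = 1 + j8.5 → |·| ≈ 8.5586, ∠ ≈ 83.29°
pole (1 + j170·0.01) = 1 + j1.7 → |·| ≈ 1.9723, ∠ ≈ 59.53°
|L| = 0.0025 · 1 / (8.5586 · 1.9723) ≈ 0.0001481
Gain = 20 log₁₀(0.0001481) ≈ -76.59 dB
∠L = (0°) − (83.29° + 59.53°) = -142.82°

-76.6 dB, -142.8°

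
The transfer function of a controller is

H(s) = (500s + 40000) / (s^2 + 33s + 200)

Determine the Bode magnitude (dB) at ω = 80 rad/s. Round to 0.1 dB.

18.5 dB

Substitute s = j80:
Numerator: 500(j80) + 40000 = 40000 + j40000
Denominator: (j80)^2 + 33(j80) + 200 = -6200 + j2640
|N| = √(40000² + 40000²) ≈ 56569, ∠N ≈ 45.00°
|D| = √(6200² + 2640²) ≈ 6738.7, ∠D ≈ 156.94°
|H| = 56569 / 6738.7 ≈ 8.3946
Gain = 20 log₁₀(8.3946) ≈ 18.48 dB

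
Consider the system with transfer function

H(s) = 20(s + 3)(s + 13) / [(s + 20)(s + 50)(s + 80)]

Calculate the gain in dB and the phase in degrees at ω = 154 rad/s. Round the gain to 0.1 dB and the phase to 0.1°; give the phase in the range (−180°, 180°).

-19.2 dB, -43.1°

At s = jω = j154:
zero (s+3): 3 + j154 → |·| = √(3²+154²) = √23725 ≈ 154.03, ∠ = arctan(154/3) ≈ 88.88°
zero (s+13): 13 + j154 → |·| = √(13²+154²) = √23885 ≈ 154.55, ∠ = arctan(154/13) ≈ 85.17°
pole (s+20): 20 + j154 → |·| = √(20²+154²) = √24116 ≈ 155.29, ∠ = arctan(154/20) ≈ 82.60°
pole (s+50): 50 + j154 → |·| = √(50²+154²) = √26216 ≈ 161.91, ∠ = arctan(154/50) ≈ 72.01°
pole (s+80): 80 + j154 → |·| = √(80²+154²) = √30116 ≈ 173.54, ∠ = arctan(154/80) ≈ 62.55°
|H| = 20 · 23805 / 4.3633e+06 ≈ 0.10911
Gain = 20 log₁₀(0.10911) ≈ -19.24 dB
∠H = 174.05° − 217.16° = -43.11°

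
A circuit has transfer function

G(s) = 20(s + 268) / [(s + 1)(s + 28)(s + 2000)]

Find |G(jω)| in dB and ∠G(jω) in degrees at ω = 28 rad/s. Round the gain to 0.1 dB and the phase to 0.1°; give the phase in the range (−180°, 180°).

At s = jω = j28:
zero (s+268): 268 + j28 → |·| = √(268²+28²) = √72608 ≈ 269.46, ∠ = arctan(28/268) ≈ 5.96°
pole (s+1): 1 + j28 → |·| = √(1²+28²) = √785 ≈ 28.018, ∠ = arctan(28/1) ≈ 87.95°
pole (s+28): 28 + j28 → |·| = √(28²+28²) = √1568 ≈ 39.598, ∠ = arctan(28/28) ≈ 45.00°
pole (s+2000): 2000 + j28 → |·| = √(2000²+28²) = √4000784 ≈ 2000.2, ∠ = arctan(28/2000) ≈ 0.80°
|G| = 20 · 269.46 / 2.2191e+06 ≈ 0.0024286
Gain = 20 log₁₀(0.0024286) ≈ -52.29 dB
∠G = 5.96° − 133.75° = -127.79°

-52.3 dB, -127.8°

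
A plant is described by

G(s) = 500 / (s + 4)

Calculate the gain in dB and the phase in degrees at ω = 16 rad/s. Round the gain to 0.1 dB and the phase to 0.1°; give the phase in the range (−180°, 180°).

Substitute s = j16:
Numerator: 500 = 500 + j0
Denominator: (j16) + 4 = 4 + j16
|N| = √(500² + 0²) ≈ 500, ∠N ≈ 0.00°
|D| = √(4² + 16²) ≈ 16.492, ∠D ≈ 75.96°
|G| = 500 / 16.492 ≈ 30.318
Gain = 20 log₁₀(30.318) ≈ 29.63 dB
∠G = 0.00° − 75.96° = -75.96°

29.6 dB, -76.0°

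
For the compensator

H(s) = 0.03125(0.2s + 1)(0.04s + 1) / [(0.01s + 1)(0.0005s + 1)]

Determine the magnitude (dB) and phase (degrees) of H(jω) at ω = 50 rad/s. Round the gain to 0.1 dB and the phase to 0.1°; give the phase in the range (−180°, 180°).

-4.0 dB, 119.7°

At ω = 50 rad/s:
zero (1 + j50·0.2) = 1 + j10 → |·| ≈ 10.05, ∠ ≈ 84.29°
zero (1 + j50·0.04) = 1 + j2 → |·| ≈ 2.2361, ∠ ≈ 63.43°
pole (1 + j50·0.01) = 1 + j0.5 → |·| ≈ 1.118, ∠ ≈ 26.57°
pole (1 + j50·0.0005) = 1 + j0.025 → |·| ≈ 1.0003, ∠ ≈ 1.43°
|H| = 0.03125 · 10.05 · 2.2361 / (1.118 · 1.0003) ≈ 0.62796
Gain = 20 log₁₀(0.62796) ≈ -4.04 dB
∠H = (84.29° + 63.43°) − (26.57° + 1.43°) = 119.72°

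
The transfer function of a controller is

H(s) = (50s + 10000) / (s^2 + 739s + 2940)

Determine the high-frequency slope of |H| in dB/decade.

Each pole contributes −20 dB/decade at high frequency; each zero contributes +20 dB/decade.
Net: 1 zero(s) − 2 pole(s) → -20 dB/decade.

-20 dB/decade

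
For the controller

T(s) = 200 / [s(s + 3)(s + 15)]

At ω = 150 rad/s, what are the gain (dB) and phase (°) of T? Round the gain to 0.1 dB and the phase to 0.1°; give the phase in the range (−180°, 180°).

At s = jω = j150:
pole (s+3): 3 + j150 → |·| = √(3²+150²) = √22509 ≈ 150.03, ∠ = arctan(150/3) ≈ 88.85°
pole (s+15): 15 + j150 → |·| = √(15²+150²) = √22725 ≈ 150.75, ∠ = arctan(150/15) ≈ 84.29°
pole at origin: |s| = 150, ∠ = 90.00° (in denominator)
|T| = 200 / 3.3926e+06 ≈ 5.8952e-05
Gain = 20 log₁₀(5.8952e-05) ≈ -84.59 dB
∠T = 0.00° − 263.14° = -263.14° ≡ 96.86° (principal value)

-84.6 dB, 96.9°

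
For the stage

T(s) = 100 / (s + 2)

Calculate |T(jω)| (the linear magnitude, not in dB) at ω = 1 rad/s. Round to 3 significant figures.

Substitute s = j1:
Numerator: 100 = 100 + j0
Denominator: (j1) + 2 = 2 + j1
|N| = √(100² + 0²) ≈ 100, ∠N ≈ 0.00°
|D| = √(2² + 1²) ≈ 2.2361, ∠D ≈ 26.57°
|T| = 100 / 2.2361 ≈ 44.721

44.7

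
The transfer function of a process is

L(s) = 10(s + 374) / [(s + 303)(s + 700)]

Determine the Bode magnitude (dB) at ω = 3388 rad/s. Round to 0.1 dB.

-50.8 dB

At s = jω = j3388:
zero (s+374): 374 + j3388 → |·| = √(374²+3388²) = √11618420 ≈ 3408.6, ∠ = arctan(3388/374) ≈ 83.70°
pole (s+303): 303 + j3388 → |·| = √(303²+3388²) = √11570353 ≈ 3401.5, ∠ = arctan(3388/303) ≈ 84.89°
pole (s+700): 700 + j3388 → |·| = √(700²+3388²) = √11968544 ≈ 3459.6, ∠ = arctan(3388/700) ≈ 78.33°
|L| = 10 · 3408.6 / 1.1768e+07 ≈ 0.0028965
Gain = 20 log₁₀(0.0028965) ≈ -50.76 dB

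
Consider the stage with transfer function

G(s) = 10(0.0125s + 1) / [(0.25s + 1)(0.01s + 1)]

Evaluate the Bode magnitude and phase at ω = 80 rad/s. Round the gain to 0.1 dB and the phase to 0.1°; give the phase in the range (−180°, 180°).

At ω = 80 rad/s:
zero (1 + j80·0.0125) = 1 + j1 → |·| ≈ 1.4142, ∠ ≈ 45.00°
pole (1 + j80·0.25) = 1 + j20 → |·| ≈ 20.025, ∠ ≈ 87.14°
pole (1 + j80·0.01) = 1 + j0.8 → |·| ≈ 1.2806, ∠ ≈ 38.66°
|G| = 10 · 1.4142 / (20.025 · 1.2806) ≈ 0.55147
Gain = 20 log₁₀(0.55147) ≈ -5.17 dB
∠G = (45.00°) − (87.14° + 38.66°) = -80.80°

-5.2 dB, -80.8°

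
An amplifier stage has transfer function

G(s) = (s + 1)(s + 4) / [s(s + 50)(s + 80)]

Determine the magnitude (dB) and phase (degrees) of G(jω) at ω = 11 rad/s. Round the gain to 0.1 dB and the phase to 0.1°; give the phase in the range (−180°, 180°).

-50.9 dB, 44.6°

At s = jω = j11:
zero (s+1): 1 + j11 → |·| = √(1²+11²) = √122 ≈ 11.045, ∠ = arctan(11/1) ≈ 84.81°
zero (s+4): 4 + j11 → |·| = √(4²+11²) = √137 ≈ 11.705, ∠ = arctan(11/4) ≈ 70.02°
pole (s+50): 50 + j11 → |·| = √(50²+11²) = √2621 ≈ 51.196, ∠ = arctan(11/50) ≈ 12.41°
pole (s+80): 80 + j11 → |·| = √(80²+11²) = √6521 ≈ 80.753, ∠ = arctan(11/80) ≈ 7.83°
pole at origin: |s| = 11, ∠ = 90.00° (in denominator)
|G| = 1 · 129.28 / 45477 ≈ 0.0028428
Gain = 20 log₁₀(0.0028428) ≈ -50.93 dB
∠G = 154.83° − 110.24° = 44.59°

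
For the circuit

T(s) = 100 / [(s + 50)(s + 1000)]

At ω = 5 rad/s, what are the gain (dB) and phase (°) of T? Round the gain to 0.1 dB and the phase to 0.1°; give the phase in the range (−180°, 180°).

-54.0 dB, -6.0°

At s = jω = j5:
pole (s+50): 50 + j5 → |·| = √(50²+5²) = √2525 ≈ 50.249, ∠ = arctan(5/50) ≈ 5.71°
pole (s+1000): 1000 + j5 → |·| = √(1000²+5²) = √1000025 ≈ 1000, ∠ = arctan(5/1000) ≈ 0.29°
|T| = 100 / 50249 ≈ 0.0019901
Gain = 20 log₁₀(0.0019901) ≈ -54.02 dB
∠T = 0.00° − 6.00° = -6.00°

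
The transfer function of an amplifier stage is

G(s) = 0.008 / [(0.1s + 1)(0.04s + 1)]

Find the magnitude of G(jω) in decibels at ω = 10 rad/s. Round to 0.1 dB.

-45.6 dB

At ω = 10 rad/s:
pole (1 + j10·0.1) = 1 + j1 → |·| ≈ 1.4142, ∠ ≈ 45.00°
pole (1 + j10·0.04) = 1 + j0.4 → |·| ≈ 1.077, ∠ ≈ 21.80°
|G| = 0.008 · 1 / (1.4142 · 1.077) ≈ 0.0052525
Gain = 20 log₁₀(0.0052525) ≈ -45.59 dB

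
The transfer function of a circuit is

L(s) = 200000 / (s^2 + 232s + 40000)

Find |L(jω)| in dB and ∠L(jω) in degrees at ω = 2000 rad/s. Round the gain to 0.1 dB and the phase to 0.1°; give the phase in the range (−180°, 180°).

At s = jω = j2000:
quadratic: (j2000)² + 232·j2000 + 40000 = -3960000 + j464000 → |·| ≈ 3.9871e+06, ∠ ≈ 173.32°
|L| = 200000 / 3.9871e+06 ≈ 0.050162
Gain = 20 log₁₀(0.050162) ≈ -25.99 dB
∠L = 0.00° − 173.32° = -173.32°

-26.0 dB, -173.3°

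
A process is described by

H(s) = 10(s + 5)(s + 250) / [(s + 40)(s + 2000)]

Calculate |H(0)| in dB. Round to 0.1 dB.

-16.1 dB

H(0) = 10·5·250 / (40·2000) = 0.15625
20 log₁₀(0.15625) ≈ -16.12 dB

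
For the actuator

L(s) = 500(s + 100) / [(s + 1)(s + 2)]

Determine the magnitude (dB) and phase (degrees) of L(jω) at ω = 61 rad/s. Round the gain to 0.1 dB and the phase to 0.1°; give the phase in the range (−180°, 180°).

At s = jω = j61:
zero (s+100): 100 + j61 → |·| = √(100²+61²) = √13721 ≈ 117.14, ∠ = arctan(61/100) ≈ 31.38°
pole (s+1): 1 + j61 → |·| = √(1²+61²) = √3722 ≈ 61.008, ∠ = arctan(61/1) ≈ 89.06°
pole (s+2): 2 + j61 → |·| = √(2²+61²) = √3725 ≈ 61.033, ∠ = arctan(61/2) ≈ 88.12°
|L| = 500 · 117.14 / 3723.5 ≈ 15.73
Gain = 20 log₁₀(15.73) ≈ 23.93 dB
∠L = 31.38° − 177.18° = -145.80°

23.9 dB, -145.8°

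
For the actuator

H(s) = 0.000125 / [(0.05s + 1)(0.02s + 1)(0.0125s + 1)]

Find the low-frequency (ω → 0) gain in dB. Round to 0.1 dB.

-78.1 dB

H(0) = 0.000125 · 1 / 1 = 0.000125
20 log₁₀(0.000125) ≈ -78.06 dB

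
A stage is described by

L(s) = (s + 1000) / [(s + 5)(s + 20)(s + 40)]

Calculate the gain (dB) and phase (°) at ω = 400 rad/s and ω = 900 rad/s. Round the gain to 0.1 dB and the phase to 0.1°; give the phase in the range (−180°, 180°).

ω = 400: -95.5 dB, 121.1°; ω = 900: -114.7 dB, 136.1°

At s = jω = j400:
zero (s+1000): 1000 + j400 → |·| = √(1000²+400²) = √1160000 ≈ 1077, ∠ = arctan(400/1000) ≈ 21.80°
pole (s+5): 5 + j400 → |·| = √(5²+400²) = √160025 ≈ 400.03, ∠ = arctan(400/5) ≈ 89.28°
pole (s+20): 20 + j400 → |·| = √(20²+400²) = √160400 ≈ 400.5, ∠ = arctan(400/20) ≈ 87.14°
pole (s+40): 40 + j400 → |·| = √(40²+400²) = √161600 ≈ 402, ∠ = arctan(400/40) ≈ 84.29°
|L| = 1 · 1077 / 6.4405e+07 ≈ 1.6722e-05
Gain = 20 log₁₀(1.6722e-05) ≈ -95.53 dB
∠L = 21.80° − 260.71° = -238.91° ≡ 121.09° (principal value)

At s = jω = j900:
zero (s+1000): 1000 + j900 → |·| = √(1000²+900²) = √1810000 ≈ 1345.4, ∠ = arctan(900/1000) ≈ 41.99°
pole (s+5): 5 + j900 → |·| = √(5²+900²) = √810025 ≈ 900.01, ∠ = arctan(900/5) ≈ 89.68°
pole (s+20): 20 + j900 → |·| = √(20²+900²) = √810400 ≈ 900.22, ∠ = arctan(900/20) ≈ 88.73°
pole (s+40): 40 + j900 → |·| = √(40²+900²) = √811600 ≈ 900.89, ∠ = arctan(900/40) ≈ 87.46°
|L| = 1 · 1345.4 / 7.2991e+08 ≈ 1.8432e-06
Gain = 20 log₁₀(1.8432e-06) ≈ -114.69 dB
∠L = 41.99° − 265.87° = -223.88° ≡ 136.12° (principal value)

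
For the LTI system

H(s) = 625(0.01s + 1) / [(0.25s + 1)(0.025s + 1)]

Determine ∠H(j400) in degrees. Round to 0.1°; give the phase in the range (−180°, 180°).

-97.8°

At ω = 400 rad/s:
zero (1 + j400·0.01) = 1 + j4 → |·| ≈ 4.1231, ∠ ≈ 75.96°
pole (1 + j400·0.25) = 1 + j100 → |·| ≈ 100, ∠ ≈ 89.43°
pole (1 + j400·0.025) = 1 + j10 → |·| ≈ 10.05, ∠ ≈ 84.29°
∠H = (75.96°) − (89.43° + 84.29°) = -97.76°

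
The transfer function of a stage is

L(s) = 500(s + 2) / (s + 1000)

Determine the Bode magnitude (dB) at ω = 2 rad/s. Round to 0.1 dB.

3.0 dB

At s = jω = j2:
zero (s+2): 2 + j2 → |·| = √(2²+2²) = √8 ≈ 2.8284, ∠ = arctan(2/2) ≈ 45.00°
pole (s+1000): 1000 + j2 → |·| = √(1000²+2²) = √1000004 ≈ 1000, ∠ = arctan(2/1000) ≈ 0.11°
|L| = 500 · 2.8284 / 1000 ≈ 1.4142
Gain = 20 log₁₀(1.4142) ≈ 3.01 dB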